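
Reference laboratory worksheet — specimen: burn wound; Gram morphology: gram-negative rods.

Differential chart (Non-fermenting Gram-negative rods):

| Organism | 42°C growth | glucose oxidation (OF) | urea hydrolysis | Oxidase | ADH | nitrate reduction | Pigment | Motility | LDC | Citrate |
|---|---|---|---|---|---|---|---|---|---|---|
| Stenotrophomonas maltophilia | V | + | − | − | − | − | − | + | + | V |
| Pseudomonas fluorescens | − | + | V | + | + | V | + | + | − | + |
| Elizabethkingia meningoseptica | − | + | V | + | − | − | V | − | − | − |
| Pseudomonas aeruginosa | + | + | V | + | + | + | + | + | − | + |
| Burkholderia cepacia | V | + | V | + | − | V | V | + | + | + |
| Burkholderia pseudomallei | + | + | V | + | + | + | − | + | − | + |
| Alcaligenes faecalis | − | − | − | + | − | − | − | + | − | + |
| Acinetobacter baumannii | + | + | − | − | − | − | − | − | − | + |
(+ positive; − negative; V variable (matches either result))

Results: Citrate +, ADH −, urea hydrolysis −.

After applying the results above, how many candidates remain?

Citrate +: excludes Elizabethkingia meningoseptica — 7 left.
urea hydrolysis −: all 7 remaining candidates are consistent.
ADH −: excludes Pseudomonas fluorescens, Pseudomonas aeruginosa, Burkholderia pseudomallei — 4 left.
Still consistent: Acinetobacter baumannii, Alcaligenes faecalis, Burkholderia cepacia, Stenotrophomonas maltophilia.

4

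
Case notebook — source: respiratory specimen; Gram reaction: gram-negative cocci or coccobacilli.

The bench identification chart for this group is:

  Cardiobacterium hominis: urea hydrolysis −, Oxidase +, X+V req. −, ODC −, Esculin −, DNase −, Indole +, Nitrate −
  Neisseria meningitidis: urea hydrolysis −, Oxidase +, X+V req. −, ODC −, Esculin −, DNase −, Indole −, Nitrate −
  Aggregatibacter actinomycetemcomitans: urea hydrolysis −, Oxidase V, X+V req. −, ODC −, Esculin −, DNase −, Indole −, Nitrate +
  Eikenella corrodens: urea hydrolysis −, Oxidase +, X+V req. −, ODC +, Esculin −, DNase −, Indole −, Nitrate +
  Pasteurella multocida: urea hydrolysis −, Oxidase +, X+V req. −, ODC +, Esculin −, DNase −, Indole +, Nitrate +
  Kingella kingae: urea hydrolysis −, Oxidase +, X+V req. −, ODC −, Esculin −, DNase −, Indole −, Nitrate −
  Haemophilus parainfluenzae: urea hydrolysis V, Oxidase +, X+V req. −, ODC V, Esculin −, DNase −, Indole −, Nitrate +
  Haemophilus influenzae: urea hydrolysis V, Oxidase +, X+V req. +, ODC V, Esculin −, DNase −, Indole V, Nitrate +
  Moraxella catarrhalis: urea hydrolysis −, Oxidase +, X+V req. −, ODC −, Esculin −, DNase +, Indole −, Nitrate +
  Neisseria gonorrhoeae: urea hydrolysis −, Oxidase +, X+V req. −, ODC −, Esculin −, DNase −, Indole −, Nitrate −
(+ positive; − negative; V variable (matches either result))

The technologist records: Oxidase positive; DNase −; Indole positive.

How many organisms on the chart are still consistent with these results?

3

Indole +: excludes 7 organisms — 3 left.
DNase −: all 3 remaining candidates are consistent.
Oxidase +: all 3 remaining candidates are consistent.
Still consistent: Cardiobacterium hominis, Haemophilus influenzae, Pasteurella multocida.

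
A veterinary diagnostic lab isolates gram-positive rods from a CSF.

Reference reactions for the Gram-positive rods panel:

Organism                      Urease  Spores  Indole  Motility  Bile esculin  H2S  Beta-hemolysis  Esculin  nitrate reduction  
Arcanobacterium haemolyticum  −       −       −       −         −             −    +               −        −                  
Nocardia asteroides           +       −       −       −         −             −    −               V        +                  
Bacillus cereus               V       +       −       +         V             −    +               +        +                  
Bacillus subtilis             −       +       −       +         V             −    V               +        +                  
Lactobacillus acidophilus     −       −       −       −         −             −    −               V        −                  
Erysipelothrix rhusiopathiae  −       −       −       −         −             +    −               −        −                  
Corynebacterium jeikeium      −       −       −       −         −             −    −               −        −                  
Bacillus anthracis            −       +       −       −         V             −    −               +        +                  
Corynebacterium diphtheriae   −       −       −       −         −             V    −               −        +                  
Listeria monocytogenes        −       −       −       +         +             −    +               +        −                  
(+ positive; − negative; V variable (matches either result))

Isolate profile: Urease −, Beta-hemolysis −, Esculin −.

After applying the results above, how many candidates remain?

4

Urease −: excludes Nocardia asteroides — 9 left.
Beta-hemolysis −: excludes Arcanobacterium haemolyticum, Bacillus cereus, Listeria monocytogenes — 6 left.
Esculin −: excludes Bacillus subtilis, Bacillus anthracis — 4 left.
Still consistent: Corynebacterium diphtheriae, Corynebacterium jeikeium, Erysipelothrix rhusiopathiae, Lactobacillus acidophilus.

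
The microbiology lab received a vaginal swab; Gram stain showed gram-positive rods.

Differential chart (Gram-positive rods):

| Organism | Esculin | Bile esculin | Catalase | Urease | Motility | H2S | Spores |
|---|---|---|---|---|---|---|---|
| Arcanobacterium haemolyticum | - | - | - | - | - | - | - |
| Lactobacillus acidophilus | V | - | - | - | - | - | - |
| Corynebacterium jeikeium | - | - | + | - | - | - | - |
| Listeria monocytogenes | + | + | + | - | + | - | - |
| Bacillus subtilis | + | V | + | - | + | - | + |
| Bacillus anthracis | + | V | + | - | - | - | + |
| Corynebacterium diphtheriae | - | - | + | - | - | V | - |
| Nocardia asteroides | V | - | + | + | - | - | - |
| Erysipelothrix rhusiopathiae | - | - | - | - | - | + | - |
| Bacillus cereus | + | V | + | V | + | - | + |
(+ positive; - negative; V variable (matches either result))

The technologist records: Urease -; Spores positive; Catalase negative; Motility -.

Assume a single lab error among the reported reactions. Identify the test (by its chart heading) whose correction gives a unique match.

As reported, no row in the chart matches all 4 reactions.
Reversing Catalase (to +) → unique match: Bacillus anthracis.
Reversing Motility → still no organism matches.
Reversing Urease → still no organism matches.
Reversing Spores → 3 organisms match (not unique).

Catalase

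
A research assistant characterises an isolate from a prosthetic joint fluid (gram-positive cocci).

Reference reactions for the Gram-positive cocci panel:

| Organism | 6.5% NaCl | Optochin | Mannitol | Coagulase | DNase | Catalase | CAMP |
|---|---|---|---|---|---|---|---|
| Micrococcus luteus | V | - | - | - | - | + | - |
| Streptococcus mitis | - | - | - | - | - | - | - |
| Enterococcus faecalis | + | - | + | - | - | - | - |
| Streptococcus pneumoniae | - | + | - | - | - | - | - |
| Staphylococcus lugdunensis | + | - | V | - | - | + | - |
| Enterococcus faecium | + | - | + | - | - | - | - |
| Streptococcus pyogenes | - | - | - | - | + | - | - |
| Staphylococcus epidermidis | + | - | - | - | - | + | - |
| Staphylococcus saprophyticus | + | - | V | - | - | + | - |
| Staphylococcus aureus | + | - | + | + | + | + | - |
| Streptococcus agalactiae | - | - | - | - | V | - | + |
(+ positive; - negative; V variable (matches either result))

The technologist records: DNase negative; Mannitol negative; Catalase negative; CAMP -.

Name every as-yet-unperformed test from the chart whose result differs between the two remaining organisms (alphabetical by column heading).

Optochin

DNase -: excludes Streptococcus pyogenes, Staphylococcus aureus — 9 left.
Catalase -: excludes Micrococcus luteus, Staphylococcus lugdunensis, Staphylococcus epidermidis, Staphylococcus saprophyticus — 5 left.
Mannitol -: excludes Enterococcus faecalis, Enterococcus faecium — 3 left.
CAMP -: excludes Streptococcus agalactiae — 2 left.
Two candidates remain: Streptococcus mitis and Streptococcus pneumoniae.
  6.5% NaCl: - vs - — same for both, does not separate.
  Optochin: Streptococcus mitis -, Streptococcus pneumoniae + — discriminates.
  Coagulase: - vs - — same for both, does not separate.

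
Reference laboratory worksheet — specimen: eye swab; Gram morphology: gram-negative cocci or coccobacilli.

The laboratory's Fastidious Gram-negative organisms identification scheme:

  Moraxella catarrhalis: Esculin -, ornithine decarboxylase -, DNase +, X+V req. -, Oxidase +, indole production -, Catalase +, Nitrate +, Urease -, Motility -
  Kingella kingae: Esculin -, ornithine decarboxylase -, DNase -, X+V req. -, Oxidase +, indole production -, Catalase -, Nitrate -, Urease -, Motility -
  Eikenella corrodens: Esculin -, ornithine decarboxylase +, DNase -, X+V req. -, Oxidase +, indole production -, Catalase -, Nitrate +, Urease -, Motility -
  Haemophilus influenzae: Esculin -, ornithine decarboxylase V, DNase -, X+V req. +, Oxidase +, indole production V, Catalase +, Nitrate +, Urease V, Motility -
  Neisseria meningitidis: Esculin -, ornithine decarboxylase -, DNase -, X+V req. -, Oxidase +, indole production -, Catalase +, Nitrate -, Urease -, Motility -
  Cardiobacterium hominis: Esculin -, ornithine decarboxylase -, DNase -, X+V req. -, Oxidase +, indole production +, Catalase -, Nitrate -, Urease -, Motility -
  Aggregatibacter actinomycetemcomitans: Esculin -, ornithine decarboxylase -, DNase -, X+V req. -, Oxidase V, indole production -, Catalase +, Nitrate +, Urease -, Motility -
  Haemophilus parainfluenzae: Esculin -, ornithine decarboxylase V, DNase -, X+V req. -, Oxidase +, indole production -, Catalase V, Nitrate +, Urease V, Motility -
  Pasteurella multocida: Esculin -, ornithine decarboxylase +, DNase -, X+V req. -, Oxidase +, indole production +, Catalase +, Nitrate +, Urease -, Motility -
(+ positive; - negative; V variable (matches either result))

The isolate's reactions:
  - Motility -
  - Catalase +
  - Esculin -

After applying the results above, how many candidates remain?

Catalase +: excludes Kingella kingae, Eikenella corrodens, Cardiobacterium hominis — 6 left.
Esculin -: all 6 remaining candidates are consistent.
Motility -: all 6 remaining candidates are consistent.
Still consistent: Aggregatibacter actinomycetemcomitans, Haemophilus influenzae, Haemophilus parainfluenzae, Moraxella catarrhalis, Neisseria meningitidis, Pasteurella multocida.

6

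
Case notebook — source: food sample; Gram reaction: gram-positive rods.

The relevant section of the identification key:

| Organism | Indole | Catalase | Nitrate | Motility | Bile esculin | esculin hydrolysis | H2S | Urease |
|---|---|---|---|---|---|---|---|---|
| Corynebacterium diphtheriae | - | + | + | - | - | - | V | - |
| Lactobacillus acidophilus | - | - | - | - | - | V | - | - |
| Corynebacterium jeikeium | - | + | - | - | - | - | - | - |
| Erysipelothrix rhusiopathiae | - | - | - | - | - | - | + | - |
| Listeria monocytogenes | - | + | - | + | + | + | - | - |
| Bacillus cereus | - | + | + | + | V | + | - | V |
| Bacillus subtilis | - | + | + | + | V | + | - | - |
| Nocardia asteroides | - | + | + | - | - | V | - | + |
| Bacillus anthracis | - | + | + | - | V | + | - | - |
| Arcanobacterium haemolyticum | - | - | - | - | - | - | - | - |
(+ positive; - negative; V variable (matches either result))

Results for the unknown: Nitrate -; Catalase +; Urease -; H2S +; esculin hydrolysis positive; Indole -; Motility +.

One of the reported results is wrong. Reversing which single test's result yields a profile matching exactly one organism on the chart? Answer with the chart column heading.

As reported, no row in the chart matches all 7 reactions.
Reversing Catalase → still no organism matches.
Reversing esculin hydrolysis → still no organism matches.
Reversing H2S (to -) → unique match: Listeria monocytogenes.
Reversing Nitrate → still no organism matches.
Reversing Urease → still no organism matches.
Reversing Motility → still no organism matches.
Reversing Indole → still no organism matches.

H2S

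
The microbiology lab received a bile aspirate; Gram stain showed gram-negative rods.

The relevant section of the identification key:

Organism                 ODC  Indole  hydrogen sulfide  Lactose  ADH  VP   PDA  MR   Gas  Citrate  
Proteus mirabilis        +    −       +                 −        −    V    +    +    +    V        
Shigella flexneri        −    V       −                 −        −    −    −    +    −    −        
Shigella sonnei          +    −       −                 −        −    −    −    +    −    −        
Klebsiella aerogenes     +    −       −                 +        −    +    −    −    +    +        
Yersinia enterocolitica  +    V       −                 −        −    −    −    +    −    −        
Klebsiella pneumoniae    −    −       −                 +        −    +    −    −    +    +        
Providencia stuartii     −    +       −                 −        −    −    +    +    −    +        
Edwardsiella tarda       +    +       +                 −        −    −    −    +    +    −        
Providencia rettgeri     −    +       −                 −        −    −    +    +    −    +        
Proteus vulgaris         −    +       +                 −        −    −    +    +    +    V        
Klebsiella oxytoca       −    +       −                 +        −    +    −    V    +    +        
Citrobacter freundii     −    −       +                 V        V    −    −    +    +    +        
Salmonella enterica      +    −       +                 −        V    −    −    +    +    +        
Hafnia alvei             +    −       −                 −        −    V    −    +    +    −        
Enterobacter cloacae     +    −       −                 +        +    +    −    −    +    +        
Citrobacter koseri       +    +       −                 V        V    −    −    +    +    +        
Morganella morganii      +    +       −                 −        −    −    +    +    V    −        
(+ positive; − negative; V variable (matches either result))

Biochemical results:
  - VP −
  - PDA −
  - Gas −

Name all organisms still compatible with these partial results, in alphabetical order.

Shigella flexneri, Shigella sonnei, Yersinia enterocolitica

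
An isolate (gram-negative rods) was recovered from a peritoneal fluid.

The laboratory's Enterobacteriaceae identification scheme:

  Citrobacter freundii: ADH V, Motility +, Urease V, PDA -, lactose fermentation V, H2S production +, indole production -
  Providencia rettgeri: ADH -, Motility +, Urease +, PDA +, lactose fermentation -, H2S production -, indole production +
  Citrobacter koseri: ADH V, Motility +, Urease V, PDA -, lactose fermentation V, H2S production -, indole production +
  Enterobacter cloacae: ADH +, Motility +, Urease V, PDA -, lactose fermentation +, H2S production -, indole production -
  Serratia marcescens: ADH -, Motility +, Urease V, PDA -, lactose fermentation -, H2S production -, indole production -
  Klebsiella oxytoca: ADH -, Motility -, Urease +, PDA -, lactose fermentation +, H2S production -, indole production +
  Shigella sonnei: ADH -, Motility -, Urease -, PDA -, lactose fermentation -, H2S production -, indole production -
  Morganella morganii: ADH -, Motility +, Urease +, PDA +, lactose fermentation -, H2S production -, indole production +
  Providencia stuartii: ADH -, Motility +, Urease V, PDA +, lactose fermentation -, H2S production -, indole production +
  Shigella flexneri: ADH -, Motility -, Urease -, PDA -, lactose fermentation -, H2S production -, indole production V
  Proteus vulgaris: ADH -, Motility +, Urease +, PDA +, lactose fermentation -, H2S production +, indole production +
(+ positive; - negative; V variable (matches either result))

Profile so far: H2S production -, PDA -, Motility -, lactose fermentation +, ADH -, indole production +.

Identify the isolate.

H2S production -: excludes Citrobacter freundii, Proteus vulgaris — 9 left.
Motility -: excludes 6 organisms — 3 left.
ADH -: all 3 remaining candidates are consistent.
indole production +: excludes Shigella sonnei — 2 left.
lactose fermentation +: excludes Shigella flexneri — 1 left.
PDA -: the one remaining candidate is consistent.

Klebsiella oxytoca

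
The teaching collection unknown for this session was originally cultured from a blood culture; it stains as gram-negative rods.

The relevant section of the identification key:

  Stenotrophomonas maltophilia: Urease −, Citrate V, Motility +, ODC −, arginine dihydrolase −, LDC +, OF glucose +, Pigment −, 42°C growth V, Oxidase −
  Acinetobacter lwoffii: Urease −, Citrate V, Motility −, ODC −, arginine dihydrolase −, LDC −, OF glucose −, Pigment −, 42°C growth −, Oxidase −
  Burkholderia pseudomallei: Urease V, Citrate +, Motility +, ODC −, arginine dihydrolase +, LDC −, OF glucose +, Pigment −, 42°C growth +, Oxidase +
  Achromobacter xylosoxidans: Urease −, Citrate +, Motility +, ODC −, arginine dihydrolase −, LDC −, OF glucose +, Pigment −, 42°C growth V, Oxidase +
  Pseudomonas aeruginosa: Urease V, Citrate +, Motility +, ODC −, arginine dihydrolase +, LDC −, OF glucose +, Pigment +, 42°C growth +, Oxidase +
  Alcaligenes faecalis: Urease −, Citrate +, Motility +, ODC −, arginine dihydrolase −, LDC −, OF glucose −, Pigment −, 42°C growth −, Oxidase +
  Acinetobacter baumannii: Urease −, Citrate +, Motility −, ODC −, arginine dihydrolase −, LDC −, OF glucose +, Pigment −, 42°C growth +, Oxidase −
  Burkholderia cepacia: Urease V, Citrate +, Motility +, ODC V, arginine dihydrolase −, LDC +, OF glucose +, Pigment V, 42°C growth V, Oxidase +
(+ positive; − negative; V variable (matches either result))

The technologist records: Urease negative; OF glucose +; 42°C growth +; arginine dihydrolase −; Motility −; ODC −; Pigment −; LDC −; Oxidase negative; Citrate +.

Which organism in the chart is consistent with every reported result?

Acinetobacter baumannii

LDC −: excludes Stenotrophomonas maltophilia, Burkholderia cepacia — 6 left.
ODC −: all 6 remaining candidates are consistent.
Pigment −: excludes Pseudomonas aeruginosa — 5 left.
Motility −: excludes Burkholderia pseudomallei, Achromobacter xylosoxidans, Alcaligenes faecalis — 2 left.
OF glucose +: excludes Acinetobacter lwoffii — 1 left.
Citrate +: the one remaining candidate is consistent.
arginine dihydrolase −: the one remaining candidate is consistent.
42°C growth +: the one remaining candidate is consistent.
Oxidase −: the one remaining candidate is consistent.
Urease −: the one remaining candidate is consistent.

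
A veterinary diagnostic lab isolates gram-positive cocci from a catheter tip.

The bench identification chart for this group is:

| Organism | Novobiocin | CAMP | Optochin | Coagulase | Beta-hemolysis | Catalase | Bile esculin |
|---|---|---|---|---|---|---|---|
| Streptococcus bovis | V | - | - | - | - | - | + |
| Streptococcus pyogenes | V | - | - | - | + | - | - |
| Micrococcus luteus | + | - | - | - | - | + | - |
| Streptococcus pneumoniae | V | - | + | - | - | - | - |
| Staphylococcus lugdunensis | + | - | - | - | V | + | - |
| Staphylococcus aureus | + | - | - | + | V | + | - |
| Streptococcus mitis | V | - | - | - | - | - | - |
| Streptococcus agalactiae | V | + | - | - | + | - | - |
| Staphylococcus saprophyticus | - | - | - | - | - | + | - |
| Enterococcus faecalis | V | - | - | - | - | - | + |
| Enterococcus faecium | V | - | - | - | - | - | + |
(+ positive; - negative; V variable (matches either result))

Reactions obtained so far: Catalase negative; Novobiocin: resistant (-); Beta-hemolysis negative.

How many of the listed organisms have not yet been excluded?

Beta-hemolysis -: excludes Streptococcus pyogenes, Streptococcus agalactiae — 9 left.
Catalase -: excludes Micrococcus luteus, Staphylococcus lugdunensis, Staphylococcus aureus, Staphylococcus saprophyticus — 5 left.
Novobiocin -: all 5 remaining candidates are consistent.
Still consistent: Enterococcus faecalis, Enterococcus faecium, Streptococcus bovis, Streptococcus mitis, Streptococcus pneumoniae.

5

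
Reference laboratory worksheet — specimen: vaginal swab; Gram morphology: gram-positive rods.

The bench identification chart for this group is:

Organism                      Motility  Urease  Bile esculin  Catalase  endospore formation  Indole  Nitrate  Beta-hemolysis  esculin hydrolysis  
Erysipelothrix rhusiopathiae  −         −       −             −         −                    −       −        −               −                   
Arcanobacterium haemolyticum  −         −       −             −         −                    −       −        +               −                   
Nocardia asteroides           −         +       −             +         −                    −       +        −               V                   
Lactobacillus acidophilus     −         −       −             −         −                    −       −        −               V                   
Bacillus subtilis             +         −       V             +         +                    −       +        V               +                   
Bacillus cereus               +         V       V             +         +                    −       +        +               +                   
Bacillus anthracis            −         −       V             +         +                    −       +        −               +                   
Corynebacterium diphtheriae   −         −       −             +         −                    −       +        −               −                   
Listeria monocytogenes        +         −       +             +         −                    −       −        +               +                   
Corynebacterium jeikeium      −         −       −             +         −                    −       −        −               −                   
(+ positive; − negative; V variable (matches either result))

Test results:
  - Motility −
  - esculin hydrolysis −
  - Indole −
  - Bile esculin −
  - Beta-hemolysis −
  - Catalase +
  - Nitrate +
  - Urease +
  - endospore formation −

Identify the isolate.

Motility −: excludes Bacillus subtilis, Bacillus cereus, Listeria monocytogenes — 7 left.
Urease +: excludes 6 organisms — 1 left.
Bile esculin −: the one remaining candidate is consistent.
Catalase +: the one remaining candidate is consistent.
endospore formation −: the one remaining candidate is consistent.
Nitrate +: the one remaining candidate is consistent.
esculin hydrolysis −: the one remaining candidate is consistent.
Beta-hemolysis −: the one remaining candidate is consistent.
Indole −: the one remaining candidate is consistent.

Nocardia asteroides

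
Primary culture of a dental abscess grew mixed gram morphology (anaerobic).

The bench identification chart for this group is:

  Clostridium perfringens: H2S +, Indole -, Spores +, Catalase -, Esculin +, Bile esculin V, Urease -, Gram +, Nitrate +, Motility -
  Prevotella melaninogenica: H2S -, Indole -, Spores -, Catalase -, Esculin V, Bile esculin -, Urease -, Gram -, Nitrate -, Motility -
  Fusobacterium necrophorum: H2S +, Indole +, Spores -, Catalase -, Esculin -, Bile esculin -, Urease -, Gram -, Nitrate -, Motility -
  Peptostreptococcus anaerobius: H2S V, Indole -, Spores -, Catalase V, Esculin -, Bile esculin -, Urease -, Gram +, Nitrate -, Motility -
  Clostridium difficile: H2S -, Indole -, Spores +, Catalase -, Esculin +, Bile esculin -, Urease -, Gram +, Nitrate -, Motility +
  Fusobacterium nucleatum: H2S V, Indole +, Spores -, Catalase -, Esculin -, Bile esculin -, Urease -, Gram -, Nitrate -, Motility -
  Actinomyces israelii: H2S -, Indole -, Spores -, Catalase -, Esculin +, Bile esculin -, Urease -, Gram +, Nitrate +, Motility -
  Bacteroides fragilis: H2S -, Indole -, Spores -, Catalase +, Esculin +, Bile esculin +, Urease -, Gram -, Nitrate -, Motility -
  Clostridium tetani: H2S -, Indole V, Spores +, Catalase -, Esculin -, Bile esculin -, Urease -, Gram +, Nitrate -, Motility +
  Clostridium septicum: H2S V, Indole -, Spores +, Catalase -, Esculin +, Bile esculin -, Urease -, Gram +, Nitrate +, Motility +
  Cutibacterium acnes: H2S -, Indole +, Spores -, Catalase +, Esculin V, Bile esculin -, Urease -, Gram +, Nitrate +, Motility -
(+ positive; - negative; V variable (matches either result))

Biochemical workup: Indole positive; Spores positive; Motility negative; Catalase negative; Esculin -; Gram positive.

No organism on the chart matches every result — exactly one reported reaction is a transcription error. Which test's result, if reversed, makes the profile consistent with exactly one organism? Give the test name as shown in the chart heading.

As reported, no row in the chart matches all 6 reactions.
Reversing Spores → still no organism matches.
Reversing Catalase → still no organism matches.
Reversing Esculin → still no organism matches.
Reversing Gram → still no organism matches.
Reversing Indole → still no organism matches.
Reversing Motility (to +) → unique match: Clostridium tetani.

Motility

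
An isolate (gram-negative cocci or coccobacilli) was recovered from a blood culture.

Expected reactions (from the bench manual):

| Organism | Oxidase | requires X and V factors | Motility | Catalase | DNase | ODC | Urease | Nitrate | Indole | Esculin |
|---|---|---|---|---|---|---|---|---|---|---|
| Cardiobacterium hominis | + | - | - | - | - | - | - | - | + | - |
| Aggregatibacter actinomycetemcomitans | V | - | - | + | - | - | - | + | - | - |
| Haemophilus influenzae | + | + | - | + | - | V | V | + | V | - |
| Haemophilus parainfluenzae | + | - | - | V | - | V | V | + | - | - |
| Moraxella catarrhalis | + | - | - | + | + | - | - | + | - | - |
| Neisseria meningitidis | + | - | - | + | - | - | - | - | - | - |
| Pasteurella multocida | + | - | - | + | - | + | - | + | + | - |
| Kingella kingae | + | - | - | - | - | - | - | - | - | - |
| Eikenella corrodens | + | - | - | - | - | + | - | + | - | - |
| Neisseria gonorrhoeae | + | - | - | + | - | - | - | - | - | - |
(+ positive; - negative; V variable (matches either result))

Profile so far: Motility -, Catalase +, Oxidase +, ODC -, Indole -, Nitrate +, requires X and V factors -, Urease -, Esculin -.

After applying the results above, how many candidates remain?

requires X and V factors -: excludes Haemophilus influenzae — 9 left.
Oxidase +: all 9 remaining candidates are consistent.
Esculin -: all 9 remaining candidates are consistent.
Indole -: excludes Cardiobacterium hominis, Pasteurella multocida — 7 left.
Urease -: all 7 remaining candidates are consistent.
ODC -: excludes Eikenella corrodens — 6 left.
Catalase +: excludes Kingella kingae — 5 left.
Motility -: all 5 remaining candidates are consistent.
Nitrate +: excludes Neisseria meningitidis, Neisseria gonorrhoeae — 3 left.
Still consistent: Aggregatibacter actinomycetemcomitans, Haemophilus parainfluenzae, Moraxella catarrhalis.

3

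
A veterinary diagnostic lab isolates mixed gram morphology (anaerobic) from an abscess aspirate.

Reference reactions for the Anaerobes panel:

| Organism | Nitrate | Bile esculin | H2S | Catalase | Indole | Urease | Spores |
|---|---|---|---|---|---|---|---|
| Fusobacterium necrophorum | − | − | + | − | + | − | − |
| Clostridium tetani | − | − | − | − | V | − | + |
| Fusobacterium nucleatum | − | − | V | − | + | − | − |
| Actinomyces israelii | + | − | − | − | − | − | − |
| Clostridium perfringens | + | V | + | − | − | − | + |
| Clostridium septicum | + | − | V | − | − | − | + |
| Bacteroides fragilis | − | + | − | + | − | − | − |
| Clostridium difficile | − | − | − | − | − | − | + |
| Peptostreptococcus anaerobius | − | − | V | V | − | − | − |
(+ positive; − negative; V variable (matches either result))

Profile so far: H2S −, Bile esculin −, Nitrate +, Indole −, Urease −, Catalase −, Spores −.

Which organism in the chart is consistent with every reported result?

Actinomyces israelii

Nitrate +: excludes 6 organisms — 3 left.
H2S −: excludes Clostridium perfringens — 2 left.
Urease −: all 2 remaining candidates are consistent.
Spores −: excludes Clostridium septicum — 1 left.
Catalase −: the one remaining candidate is consistent.
Bile esculin −: the one remaining candidate is consistent.
Indole −: the one remaining candidate is consistent.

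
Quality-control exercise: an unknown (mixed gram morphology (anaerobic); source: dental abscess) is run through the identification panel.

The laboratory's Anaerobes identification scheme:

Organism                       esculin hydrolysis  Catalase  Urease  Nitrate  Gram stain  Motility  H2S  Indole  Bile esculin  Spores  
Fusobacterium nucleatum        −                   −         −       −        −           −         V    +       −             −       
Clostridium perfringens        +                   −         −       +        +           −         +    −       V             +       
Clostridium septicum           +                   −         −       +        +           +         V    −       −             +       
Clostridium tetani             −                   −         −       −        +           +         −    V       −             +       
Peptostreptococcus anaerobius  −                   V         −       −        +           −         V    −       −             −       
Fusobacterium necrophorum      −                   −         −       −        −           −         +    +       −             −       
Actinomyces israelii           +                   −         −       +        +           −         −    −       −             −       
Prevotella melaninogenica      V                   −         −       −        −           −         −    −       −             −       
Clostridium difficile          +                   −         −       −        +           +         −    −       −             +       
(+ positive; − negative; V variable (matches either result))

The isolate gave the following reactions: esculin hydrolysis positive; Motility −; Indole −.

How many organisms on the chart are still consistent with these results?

Motility −: excludes Clostridium septicum, Clostridium tetani, Clostridium difficile — 6 left.
esculin hydrolysis +: excludes Fusobacterium nucleatum, Peptostreptococcus anaerobius, Fusobacterium necrophorum — 3 left.
Indole −: all 3 remaining candidates are consistent.
Still consistent: Actinomyces israelii, Clostridium perfringens, Prevotella melaninogenica.

3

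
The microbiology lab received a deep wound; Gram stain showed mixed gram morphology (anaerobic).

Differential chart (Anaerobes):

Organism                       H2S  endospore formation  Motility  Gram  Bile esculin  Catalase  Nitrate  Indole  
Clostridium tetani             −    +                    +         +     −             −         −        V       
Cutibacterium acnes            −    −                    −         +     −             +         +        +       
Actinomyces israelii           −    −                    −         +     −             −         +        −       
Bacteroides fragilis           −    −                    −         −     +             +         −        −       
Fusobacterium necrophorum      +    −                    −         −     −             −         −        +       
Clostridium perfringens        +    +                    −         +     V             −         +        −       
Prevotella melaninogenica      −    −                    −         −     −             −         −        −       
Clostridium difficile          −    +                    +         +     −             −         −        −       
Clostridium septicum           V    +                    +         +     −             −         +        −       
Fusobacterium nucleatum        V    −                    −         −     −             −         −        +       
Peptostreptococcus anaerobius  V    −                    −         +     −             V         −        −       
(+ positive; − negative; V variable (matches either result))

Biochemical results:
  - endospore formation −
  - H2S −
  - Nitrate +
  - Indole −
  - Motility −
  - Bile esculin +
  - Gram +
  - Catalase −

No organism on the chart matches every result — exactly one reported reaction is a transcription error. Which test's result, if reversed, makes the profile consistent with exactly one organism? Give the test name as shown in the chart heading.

Bile esculin

As reported, no row in the chart matches all 8 reactions.
Reversing Catalase → still no organism matches.
Reversing Nitrate → still no organism matches.
Reversing Bile esculin (to −) → unique match: Actinomyces israelii.
Reversing Indole → still no organism matches.
Reversing H2S → still no organism matches.
Reversing endospore formation → still no organism matches.
Reversing Gram → still no organism matches.
Reversing Motility → still no organism matches.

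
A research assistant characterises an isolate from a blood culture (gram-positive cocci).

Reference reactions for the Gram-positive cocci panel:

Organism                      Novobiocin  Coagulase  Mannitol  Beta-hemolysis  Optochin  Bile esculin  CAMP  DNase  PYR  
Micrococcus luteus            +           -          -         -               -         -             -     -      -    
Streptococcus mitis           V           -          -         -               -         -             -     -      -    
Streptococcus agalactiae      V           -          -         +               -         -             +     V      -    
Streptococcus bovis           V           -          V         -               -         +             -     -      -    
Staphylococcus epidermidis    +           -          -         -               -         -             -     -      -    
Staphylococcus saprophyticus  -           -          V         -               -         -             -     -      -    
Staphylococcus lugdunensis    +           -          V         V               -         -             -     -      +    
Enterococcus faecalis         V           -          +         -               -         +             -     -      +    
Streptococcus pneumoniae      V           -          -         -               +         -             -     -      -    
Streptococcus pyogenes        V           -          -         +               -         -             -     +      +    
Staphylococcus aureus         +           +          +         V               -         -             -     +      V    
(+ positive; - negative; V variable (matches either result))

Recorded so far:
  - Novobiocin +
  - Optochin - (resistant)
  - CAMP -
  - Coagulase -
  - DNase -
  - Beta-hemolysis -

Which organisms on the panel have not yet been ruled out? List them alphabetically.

Enterococcus faecalis, Micrococcus luteus, Staphylococcus epidermidis, Staphylococcus lugdunensis, Streptococcus bovis, Streptococcus mitis

CAMP -: excludes Streptococcus agalactiae — 10 left.
Beta-hemolysis -: excludes Streptococcus pyogenes — 9 left.
DNase -: excludes Staphylococcus aureus — 8 left.
Coagulase -: all 8 remaining candidates are consistent.
Optochin -: excludes Streptococcus pneumoniae — 7 left.
Novobiocin +: excludes Staphylococcus saprophyticus — 6 left.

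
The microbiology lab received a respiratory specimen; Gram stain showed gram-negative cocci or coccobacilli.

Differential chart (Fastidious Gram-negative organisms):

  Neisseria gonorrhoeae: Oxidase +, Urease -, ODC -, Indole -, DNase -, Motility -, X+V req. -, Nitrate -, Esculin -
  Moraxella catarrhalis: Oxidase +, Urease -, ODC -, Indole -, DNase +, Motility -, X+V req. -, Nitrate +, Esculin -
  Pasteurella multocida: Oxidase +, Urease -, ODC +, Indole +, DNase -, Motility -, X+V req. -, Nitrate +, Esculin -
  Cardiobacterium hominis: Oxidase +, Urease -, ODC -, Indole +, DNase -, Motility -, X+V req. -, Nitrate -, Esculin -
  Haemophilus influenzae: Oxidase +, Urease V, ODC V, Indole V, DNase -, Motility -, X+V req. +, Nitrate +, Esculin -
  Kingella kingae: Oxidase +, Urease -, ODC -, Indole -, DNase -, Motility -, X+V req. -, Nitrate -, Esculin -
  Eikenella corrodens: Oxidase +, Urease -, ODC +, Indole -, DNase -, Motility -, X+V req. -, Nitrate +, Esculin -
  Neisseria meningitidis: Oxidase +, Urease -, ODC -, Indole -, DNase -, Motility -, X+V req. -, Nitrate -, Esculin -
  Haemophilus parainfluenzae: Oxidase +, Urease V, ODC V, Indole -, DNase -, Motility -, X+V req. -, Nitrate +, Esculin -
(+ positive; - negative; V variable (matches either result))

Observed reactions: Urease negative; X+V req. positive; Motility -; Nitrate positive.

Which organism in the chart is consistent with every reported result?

Haemophilus influenzae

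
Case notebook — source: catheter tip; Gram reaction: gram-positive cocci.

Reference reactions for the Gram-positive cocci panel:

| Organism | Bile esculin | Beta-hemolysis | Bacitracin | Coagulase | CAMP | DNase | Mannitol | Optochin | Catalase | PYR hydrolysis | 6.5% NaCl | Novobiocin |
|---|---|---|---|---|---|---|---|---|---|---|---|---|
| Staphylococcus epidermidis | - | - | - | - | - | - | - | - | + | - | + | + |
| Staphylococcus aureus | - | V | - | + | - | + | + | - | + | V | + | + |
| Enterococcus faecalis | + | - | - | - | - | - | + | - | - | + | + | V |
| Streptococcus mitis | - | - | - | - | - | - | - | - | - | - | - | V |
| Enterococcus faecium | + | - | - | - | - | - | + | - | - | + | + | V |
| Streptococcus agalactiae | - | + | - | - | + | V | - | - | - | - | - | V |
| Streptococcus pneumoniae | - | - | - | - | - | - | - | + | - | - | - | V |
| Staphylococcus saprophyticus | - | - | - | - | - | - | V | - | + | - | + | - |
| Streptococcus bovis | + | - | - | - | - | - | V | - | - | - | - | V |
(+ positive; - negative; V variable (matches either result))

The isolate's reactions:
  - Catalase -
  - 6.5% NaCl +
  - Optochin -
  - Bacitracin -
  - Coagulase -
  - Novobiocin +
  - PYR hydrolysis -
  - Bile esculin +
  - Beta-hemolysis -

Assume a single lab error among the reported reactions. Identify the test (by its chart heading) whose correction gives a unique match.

As reported, no row in the chart matches all 9 reactions.
Reversing Catalase → still no organism matches.
Reversing Coagulase → still no organism matches.
Reversing Optochin → still no organism matches.
Reversing 6.5% NaCl (to -) → unique match: Streptococcus bovis.
Reversing Beta-hemolysis → still no organism matches.
Reversing Bacitracin → still no organism matches.
Reversing PYR hydrolysis → 2 organisms match (not unique).
Reversing Novobiocin → still no organism matches.
Reversing Bile esculin → still no organism matches.

6.5% NaCl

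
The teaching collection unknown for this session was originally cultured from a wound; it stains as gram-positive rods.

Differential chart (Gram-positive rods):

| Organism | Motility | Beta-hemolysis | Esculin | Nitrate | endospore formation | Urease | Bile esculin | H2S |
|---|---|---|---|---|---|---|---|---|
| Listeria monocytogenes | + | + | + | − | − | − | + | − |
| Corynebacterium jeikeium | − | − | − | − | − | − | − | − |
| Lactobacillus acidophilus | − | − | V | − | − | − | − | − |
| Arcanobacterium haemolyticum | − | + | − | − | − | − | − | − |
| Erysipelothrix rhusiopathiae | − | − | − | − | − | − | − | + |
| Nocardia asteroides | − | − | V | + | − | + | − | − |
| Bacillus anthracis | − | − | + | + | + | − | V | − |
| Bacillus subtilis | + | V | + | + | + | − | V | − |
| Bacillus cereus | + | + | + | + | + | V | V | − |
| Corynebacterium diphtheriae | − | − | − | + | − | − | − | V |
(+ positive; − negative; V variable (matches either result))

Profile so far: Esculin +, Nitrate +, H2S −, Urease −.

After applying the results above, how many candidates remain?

Esculin +: excludes Corynebacterium jeikeium, Arcanobacterium haemolyticum, Erysipelothrix rhusiopathiae, Corynebacterium diphtheriae — 6 left.
H2S −: all 6 remaining candidates are consistent.
Urease −: excludes Nocardia asteroides — 5 left.
Nitrate +: excludes Listeria monocytogenes, Lactobacillus acidophilus — 3 left.
Still consistent: Bacillus anthracis, Bacillus cereus, Bacillus subtilis.

3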